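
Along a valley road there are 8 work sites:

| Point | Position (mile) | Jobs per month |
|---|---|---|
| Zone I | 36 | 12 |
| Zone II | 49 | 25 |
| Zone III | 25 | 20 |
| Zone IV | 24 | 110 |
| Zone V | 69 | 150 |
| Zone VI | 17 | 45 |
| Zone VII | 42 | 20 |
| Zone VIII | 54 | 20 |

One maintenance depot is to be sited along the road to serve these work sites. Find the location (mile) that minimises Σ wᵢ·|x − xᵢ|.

For a sum of weighted absolute distances on a line, the optimum is the weighted median (not the mean). Total weight W = 402; half-weight = 201.
Sort by position and accumulate weight:
  mile 17 (Zone VI, w=45) → cum 45
  mile 24 (Zone IV, w=110) → cum 155
  mile 25 (Zone III, w=20) → cum 175
  mile 36 (Zone I, w=12) → cum 187
  mile 42 (Zone VII, w=20) → cum 207  ≥ 201 → median here
  mile 49 (Zone II, w=25) → cum 232
  mile 54 (Zone VIII, w=20) → cum 252
  mile 69 (Zone V, w=150) → cum 402
Optimal location: mile 42.

x = 42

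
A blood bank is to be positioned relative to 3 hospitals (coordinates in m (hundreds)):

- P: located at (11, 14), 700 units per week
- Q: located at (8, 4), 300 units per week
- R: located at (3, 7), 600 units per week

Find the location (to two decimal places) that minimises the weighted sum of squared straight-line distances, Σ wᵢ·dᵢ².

(7.44, 9.50)

The minimiser of Σwᵢ‖p−pᵢ‖² is the weighted centroid p* = (Σwᵢpᵢ)/(Σwᵢ).
Σwᵢ = 1600.
Σwᵢxᵢ = 700·11 + 300·8 + 600·3 = 11900.
Σwᵢyᵢ = 700·14 + 300·4 + 600·7 = 15200.
x* = 11900/1600 = 7.44, y* = 15200/1600 = 9.50.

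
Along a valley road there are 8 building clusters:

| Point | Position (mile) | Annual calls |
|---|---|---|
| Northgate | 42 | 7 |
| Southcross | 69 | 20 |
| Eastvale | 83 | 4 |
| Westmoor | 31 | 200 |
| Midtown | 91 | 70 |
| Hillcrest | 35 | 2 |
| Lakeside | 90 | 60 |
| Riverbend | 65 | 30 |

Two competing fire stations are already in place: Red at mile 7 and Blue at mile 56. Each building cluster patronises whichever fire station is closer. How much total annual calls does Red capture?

200

The indifferent point is the midpoint (7+56)/2 = 31.5; building clusters left of it (closer to Red at 7) go to Red, those right go to Blue.
  Westmoor at 31 (w=200) → Red
  Hillcrest at 35 (w=2) → Blue
  Northgate at 42 (w=7) → Blue
  Riverbend at 65 (w=30) → Blue
  Southcross at 69 (w=20) → Blue
  Eastvale at 83 (w=4) → Blue
  Lakeside at 90 (w=60) → Blue
  Midtown at 91 (w=70) → Blue
Red captures 200; Blue captures 193.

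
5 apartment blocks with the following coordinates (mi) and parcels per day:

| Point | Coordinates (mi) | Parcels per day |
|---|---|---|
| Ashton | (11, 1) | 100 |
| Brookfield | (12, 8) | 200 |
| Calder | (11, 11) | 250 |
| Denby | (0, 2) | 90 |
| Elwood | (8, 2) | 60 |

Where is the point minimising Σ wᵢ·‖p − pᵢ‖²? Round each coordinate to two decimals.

(9.61, 6.79)

The minimiser of Σwᵢ‖p−pᵢ‖² is the weighted centroid p* = (Σwᵢpᵢ)/(Σwᵢ).
Σwᵢ = 700.
Σwᵢxᵢ = 100·11 + 200·12 + 250·11 + 90·0 + 60·8 = 6730.
Σwᵢyᵢ = 100·1 + 200·8 + 250·11 + 90·2 + 60·2 = 4750.
x* = 6730/700 = 9.61, y* = 4750/700 = 6.79.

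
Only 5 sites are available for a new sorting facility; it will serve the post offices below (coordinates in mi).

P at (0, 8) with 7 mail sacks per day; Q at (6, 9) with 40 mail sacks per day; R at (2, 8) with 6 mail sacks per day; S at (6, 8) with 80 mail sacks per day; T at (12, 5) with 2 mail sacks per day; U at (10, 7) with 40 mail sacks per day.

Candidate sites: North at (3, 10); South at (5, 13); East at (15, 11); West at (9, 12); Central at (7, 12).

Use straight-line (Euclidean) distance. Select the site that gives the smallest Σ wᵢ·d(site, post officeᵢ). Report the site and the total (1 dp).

Total weighted distance at each candidate:
  North (3, 10): total = 778.8
  South (5, 13): total = 991.0
  East (15, 11): total = 1584.4
  West (9, 12): total = 906.2
  Central (7, 12): total = 801.6
Minimum is at North with total 778.8 mi.

North, total 778.8 mi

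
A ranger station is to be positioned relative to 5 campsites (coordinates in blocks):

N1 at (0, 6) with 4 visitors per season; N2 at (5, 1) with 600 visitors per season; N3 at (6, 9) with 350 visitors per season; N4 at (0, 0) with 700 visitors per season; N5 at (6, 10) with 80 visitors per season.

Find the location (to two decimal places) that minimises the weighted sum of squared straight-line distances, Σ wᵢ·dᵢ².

(3.22, 2.64)

The minimiser of Σwᵢ‖p−pᵢ‖² is the weighted centroid p* = (Σwᵢpᵢ)/(Σwᵢ).
Σwᵢ = 1734.
Σwᵢxᵢ = 4·0 + 600·5 + 350·6 + 700·0 + 80·6 = 5580.
Σwᵢyᵢ = 4·6 + 600·1 + 350·9 + 700·0 + 80·10 = 4574.
x* = 5580/1734 = 3.22, y* = 4574/1734 = 2.64.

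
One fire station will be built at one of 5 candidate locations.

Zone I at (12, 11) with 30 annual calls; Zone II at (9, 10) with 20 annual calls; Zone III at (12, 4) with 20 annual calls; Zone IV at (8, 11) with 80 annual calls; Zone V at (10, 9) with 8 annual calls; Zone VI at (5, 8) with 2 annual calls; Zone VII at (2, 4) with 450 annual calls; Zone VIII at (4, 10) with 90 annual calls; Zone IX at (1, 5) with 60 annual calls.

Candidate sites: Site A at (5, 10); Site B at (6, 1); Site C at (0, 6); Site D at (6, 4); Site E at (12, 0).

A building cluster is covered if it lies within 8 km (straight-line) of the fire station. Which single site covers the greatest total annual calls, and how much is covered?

Coverage radius r = 8 km; a point is covered iff (Δx)²+(Δy)² ≤ 8² = 64.
  Site A (5, 10): covers {Zone I, Zone II, Zone IV, Zone V, Zone VI, Zone VII, Zone VIII, Zone IX} → 740
  Site B (6, 1): covers {Zone III, Zone VI, Zone VII, Zone IX} → 532
  Site C (0, 6): covers {Zone VI, Zone VII, Zone VIII, Zone IX} → 602
  Site D (6, 4): covers {Zone II, Zone III, Zone IV, Zone V, Zone VI, Zone VII, Zone VIII, Zone IX} → 730
  Site E (12, 0): covers {Zone III} → 20
Maximum coverage at Site A: 740 annual calls.

Site A, covering 740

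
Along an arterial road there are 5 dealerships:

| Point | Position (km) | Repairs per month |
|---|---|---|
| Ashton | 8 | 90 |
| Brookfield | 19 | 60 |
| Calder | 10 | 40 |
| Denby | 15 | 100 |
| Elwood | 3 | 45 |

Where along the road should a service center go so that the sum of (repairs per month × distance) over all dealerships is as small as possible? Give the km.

x = 10

For a sum of weighted absolute distances on a line, the optimum is the weighted median (not the mean). Total weight W = 335; half-weight = 167.5.
Sort by position and accumulate weight:
  km 3 (Elwood, w=45) → cum 45
  km 8 (Ashton, w=90) → cum 135
  km 10 (Calder, w=40) → cum 175  ≥ 167.5 → median here
  km 15 (Denby, w=100) → cum 275
  km 19 (Brookfield, w=60) → cum 335
Optimal location: km 10.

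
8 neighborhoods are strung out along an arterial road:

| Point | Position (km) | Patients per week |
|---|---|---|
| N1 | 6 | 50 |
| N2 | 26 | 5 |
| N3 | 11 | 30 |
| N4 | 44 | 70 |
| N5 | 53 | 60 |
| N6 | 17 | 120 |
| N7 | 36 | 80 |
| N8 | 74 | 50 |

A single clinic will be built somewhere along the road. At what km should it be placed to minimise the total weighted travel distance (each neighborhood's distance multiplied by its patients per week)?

For a sum of weighted absolute distances on a line, the optimum is the weighted median (not the mean). Total weight W = 465; half-weight = 232.5.
Sort by position and accumulate weight:
  km 6 (N1, w=50) → cum 50
  km 11 (N3, w=30) → cum 80
  km 17 (N6, w=120) → cum 200
  km 26 (N2, w=5) → cum 205
  km 36 (N7, w=80) → cum 285  ≥ 232.5 → median here
  km 44 (N4, w=70) → cum 355
  km 53 (N5, w=60) → cum 415
  km 74 (N8, w=50) → cum 465
Optimal location: km 36.

x = 36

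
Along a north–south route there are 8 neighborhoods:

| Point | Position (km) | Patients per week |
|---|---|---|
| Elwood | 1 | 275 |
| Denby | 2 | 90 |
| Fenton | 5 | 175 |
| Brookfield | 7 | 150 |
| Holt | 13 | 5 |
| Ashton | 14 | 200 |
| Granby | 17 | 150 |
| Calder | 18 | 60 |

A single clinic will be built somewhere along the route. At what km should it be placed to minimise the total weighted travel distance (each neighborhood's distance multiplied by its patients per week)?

For a sum of weighted absolute distances on a line, the optimum is the weighted median (not the mean). Total weight W = 1105; half-weight = 552.5.
Sort by position and accumulate weight:
  km 1 (Elwood, w=275) → cum 275
  km 2 (Denby, w=90) → cum 365
  km 5 (Fenton, w=175) → cum 540
  km 7 (Brookfield, w=150) → cum 690  ≥ 552.5 → median here
  km 13 (Holt, w=5) → cum 695
  km 14 (Ashton, w=200) → cum 895
  km 17 (Granby, w=150) → cum 1045
  km 18 (Calder, w=60) → cum 1105
Optimal location: km 7.

x = 7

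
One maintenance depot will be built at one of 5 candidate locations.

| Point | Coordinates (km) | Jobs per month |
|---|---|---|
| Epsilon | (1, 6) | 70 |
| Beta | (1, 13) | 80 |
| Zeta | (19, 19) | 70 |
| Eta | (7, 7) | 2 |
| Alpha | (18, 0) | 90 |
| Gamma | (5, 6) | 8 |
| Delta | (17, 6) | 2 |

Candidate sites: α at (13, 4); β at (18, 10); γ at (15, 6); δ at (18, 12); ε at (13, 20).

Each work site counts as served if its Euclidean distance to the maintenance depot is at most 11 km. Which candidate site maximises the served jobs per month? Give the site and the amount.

β, covering 162

Coverage radius r = 11 km; a point is covered iff (Δx)²+(Δy)² ≤ 11² = 121.
  α (13, 4): covers {Eta, Alpha, Gamma, Delta} → 102
  β (18, 10): covers {Zeta, Alpha, Delta} → 162
  γ (15, 6): covers {Eta, Alpha, Gamma, Delta} → 102
  δ (18, 12): covers {Zeta, Delta} → 72
  ε (13, 20): covers {Zeta} → 70
Maximum coverage at β: 162 jobs per month.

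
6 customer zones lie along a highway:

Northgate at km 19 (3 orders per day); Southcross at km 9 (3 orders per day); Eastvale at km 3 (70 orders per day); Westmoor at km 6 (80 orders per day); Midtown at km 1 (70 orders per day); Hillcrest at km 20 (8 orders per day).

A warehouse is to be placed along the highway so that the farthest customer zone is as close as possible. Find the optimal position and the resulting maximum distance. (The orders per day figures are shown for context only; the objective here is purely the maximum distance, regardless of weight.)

The 1-center on a line is the midpoint of the two extreme points: leftmost at 1, rightmost at 20.
Optimal location = (1 + 20)/2 = 10.5; maximum distance = (20 − 1)/2 = 9.5.

location 10.5, max distance 9.5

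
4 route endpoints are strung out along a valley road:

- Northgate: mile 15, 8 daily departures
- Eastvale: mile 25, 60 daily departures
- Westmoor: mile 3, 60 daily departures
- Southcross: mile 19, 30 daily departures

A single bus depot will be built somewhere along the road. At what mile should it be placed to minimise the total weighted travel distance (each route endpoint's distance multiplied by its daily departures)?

For a sum of weighted absolute distances on a line, the optimum is the weighted median (not the mean). Total weight W = 158; half-weight = 79.
Sort by position and accumulate weight:
  mile 3 (Westmoor, w=60) → cum 60
  mile 15 (Northgate, w=8) → cum 68
  mile 19 (Southcross, w=30) → cum 98  ≥ 79 → median here
  mile 25 (Eastvale, w=60) → cum 158
Optimal location: mile 19.

x = 19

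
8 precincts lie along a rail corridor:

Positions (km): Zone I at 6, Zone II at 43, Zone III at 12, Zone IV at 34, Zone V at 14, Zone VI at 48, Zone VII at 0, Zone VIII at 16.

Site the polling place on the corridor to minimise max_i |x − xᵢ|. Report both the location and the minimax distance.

location 24, max distance 24

The 1-center on a line is the midpoint of the two extreme points: leftmost at 0, rightmost at 48.
Optimal location = (0 + 48)/2 = 24; maximum distance = (48 − 0)/2 = 24.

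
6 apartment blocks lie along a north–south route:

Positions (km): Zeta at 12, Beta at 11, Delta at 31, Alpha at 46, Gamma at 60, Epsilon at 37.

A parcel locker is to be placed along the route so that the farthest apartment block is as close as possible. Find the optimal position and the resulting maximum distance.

location 35.5, max distance 24.5

The 1-center on a line is the midpoint of the two extreme points: leftmost at 11, rightmost at 60.
Optimal location = (11 + 60)/2 = 35.5; maximum distance = (60 − 11)/2 = 24.5.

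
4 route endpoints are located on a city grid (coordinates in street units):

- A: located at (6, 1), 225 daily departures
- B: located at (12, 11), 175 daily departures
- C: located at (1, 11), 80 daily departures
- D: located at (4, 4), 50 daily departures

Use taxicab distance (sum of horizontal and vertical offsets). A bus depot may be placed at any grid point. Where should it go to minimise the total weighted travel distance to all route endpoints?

(6, 4)

Manhattan distance separates: Σwᵢ(|x−xᵢ|+|y−yᵢ|) = Σwᵢ|x−xᵢ| + Σwᵢ|y−yᵢ|, so x and y are optimised independently as 1-D weighted medians.
Total weight W = 530; half = 265.
x-coordinate, sorted with cumulative weight:
  x=1 (C, w=80) cum 80
  x=4 (D, w=50) cum 130
  x=6 (A, w=225) cum 355  ← median
  x=12 (B, w=175) cum 530
⇒ x* = 6
y-coordinate, sorted with cumulative weight:
  y=1 (A, w=225) cum 225
  y=4 (D, w=50) cum 275  ← median
  y=11 (B, w=175) cum 450
  y=11 (C, w=80) cum 530
⇒ y* = 4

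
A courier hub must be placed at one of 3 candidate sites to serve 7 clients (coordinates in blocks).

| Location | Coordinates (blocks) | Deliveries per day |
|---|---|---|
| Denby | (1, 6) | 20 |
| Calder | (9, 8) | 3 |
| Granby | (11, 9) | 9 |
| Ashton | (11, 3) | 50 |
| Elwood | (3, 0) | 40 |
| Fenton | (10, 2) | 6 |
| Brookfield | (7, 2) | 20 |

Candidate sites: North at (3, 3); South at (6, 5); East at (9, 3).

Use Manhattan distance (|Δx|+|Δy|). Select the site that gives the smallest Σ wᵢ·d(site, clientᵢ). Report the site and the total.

Total weighted distance at each candidate:
  North (3, 3): total = 927
  South (6, 5): total = 1011
  East (9, 3): total = 839
Minimum is at East with total 839 blocks.

East, total 839 blocks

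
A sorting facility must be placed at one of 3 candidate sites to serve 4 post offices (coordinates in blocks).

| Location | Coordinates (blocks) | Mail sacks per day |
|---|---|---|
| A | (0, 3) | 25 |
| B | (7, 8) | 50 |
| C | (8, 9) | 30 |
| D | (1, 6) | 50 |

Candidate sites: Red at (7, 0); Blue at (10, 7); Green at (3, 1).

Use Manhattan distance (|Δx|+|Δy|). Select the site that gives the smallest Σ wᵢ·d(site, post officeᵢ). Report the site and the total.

Total weighted distance at each candidate:
  Red (7, 0): total = 1550
  Blue (10, 7): total = 1170
  Green (3, 1): total = 1415
Minimum is at Blue with total 1170 blocks.

Blue, total 1170 blocks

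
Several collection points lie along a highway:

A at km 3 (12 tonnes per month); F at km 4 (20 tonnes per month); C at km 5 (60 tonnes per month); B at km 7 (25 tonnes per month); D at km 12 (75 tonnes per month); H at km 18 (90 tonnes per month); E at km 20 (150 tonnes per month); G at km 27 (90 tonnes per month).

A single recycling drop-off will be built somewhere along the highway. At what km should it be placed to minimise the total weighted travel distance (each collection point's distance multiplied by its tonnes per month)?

x = 18

For a sum of weighted absolute distances on a line, the optimum is the weighted median (not the mean). Total weight W = 522; half-weight = 261.
Sort by position and accumulate weight:
  km 3 (A, w=12) → cum 12
  km 4 (F, w=20) → cum 32
  km 5 (C, w=60) → cum 92
  km 7 (B, w=25) → cum 117
  km 12 (D, w=75) → cum 192
  km 18 (H, w=90) → cum 282  ≥ 261 → median here
  km 20 (E, w=150) → cum 432
  km 27 (G, w=90) → cum 522
Optimal location: km 18.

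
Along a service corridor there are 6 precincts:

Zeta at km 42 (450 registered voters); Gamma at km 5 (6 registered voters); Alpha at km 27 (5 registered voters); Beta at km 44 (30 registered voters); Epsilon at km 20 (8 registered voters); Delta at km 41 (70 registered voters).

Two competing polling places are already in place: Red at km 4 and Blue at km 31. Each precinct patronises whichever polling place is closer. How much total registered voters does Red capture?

6

The indifferent point is the midpoint (4+31)/2 = 17.5; precincts left of it (closer to Red at 4) go to Red, those right go to Blue.
  Gamma at 5 (w=6) → Red
  Epsilon at 20 (w=8) → Blue
  Alpha at 27 (w=5) → Blue
  Delta at 41 (w=70) → Blue
  Zeta at 42 (w=450) → Blue
  Beta at 44 (w=30) → Blue
Red captures 6; Blue captures 563.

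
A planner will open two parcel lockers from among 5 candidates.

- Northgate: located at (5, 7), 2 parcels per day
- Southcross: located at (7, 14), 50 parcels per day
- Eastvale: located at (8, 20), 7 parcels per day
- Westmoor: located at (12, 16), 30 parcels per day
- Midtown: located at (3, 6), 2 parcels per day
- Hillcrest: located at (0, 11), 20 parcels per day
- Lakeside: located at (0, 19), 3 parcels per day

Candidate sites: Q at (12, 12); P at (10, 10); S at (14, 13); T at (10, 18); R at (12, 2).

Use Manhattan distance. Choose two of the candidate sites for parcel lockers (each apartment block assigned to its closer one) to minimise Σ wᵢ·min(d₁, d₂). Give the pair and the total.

{P, T}, total 789

Evaluate every pair (each demand assigned to the nearer of the two):
  {P, T}: total = 789
  {Q, T}: total = 845
  {Q, P}: total = 869
  {P, S}: total = 899
  {S, T}: total = 917
  {Q, R}: total = 921
  {T, R}: total = 921
  {Q, S}: total = 925
  {P, R}: total = 989
  {S, R}: total = 1071
Best pair: {P, T} with total 789.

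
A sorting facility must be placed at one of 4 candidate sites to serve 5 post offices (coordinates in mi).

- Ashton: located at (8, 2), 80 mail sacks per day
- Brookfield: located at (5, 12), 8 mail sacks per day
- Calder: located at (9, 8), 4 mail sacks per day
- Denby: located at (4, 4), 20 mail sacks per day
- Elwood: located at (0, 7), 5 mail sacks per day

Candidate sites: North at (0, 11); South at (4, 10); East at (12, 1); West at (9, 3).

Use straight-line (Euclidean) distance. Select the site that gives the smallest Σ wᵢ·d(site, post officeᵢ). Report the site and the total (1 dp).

Total weighted distance at each candidate:
  North (0, 11): total = 1223.3
  South (4, 10): total = 900.0
  East (12, 1): total = 702.6
  West (9, 3): total = 363.2
Minimum is at West with total 363.2 mi.

West, total 363.2 mi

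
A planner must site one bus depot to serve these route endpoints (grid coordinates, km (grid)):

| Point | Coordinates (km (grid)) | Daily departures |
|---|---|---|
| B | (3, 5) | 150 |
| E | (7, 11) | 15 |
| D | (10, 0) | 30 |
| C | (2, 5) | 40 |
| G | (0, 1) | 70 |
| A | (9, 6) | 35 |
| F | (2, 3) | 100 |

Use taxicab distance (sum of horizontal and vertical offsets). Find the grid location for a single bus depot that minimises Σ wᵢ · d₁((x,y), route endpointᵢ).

Manhattan distance separates: Σwᵢ(|x−xᵢ|+|y−yᵢ|) = Σwᵢ|x−xᵢ| + Σwᵢ|y−yᵢ|, so x and y are optimised independently as 1-D weighted medians.
Total weight W = 440; half = 220.
x-coordinate, sorted with cumulative weight:
  x=0 (G, w=70) cum 70
  x=2 (C, w=40) cum 110
  x=2 (F, w=100) cum 210
  x=3 (B, w=150) cum 360  ← median
  x=7 (E, w=15) cum 375
  x=9 (A, w=35) cum 410
  x=10 (D, w=30) cum 440
⇒ x* = 3
y-coordinate, sorted with cumulative weight:
  y=0 (D, w=30) cum 30
  y=1 (G, w=70) cum 100
  y=3 (F, w=100) cum 200
  y=5 (B, w=150) cum 350  ← median
  y=5 (C, w=40) cum 390
  y=6 (A, w=35) cum 425
  y=11 (E, w=15) cum 440
⇒ y* = 5

(3, 5)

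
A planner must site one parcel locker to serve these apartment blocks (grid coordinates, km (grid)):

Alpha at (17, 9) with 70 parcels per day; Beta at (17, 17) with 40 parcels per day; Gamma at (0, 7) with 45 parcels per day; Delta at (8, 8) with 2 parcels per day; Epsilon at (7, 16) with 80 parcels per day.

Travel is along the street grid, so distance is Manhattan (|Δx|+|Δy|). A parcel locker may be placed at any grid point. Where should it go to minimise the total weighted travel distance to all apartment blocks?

Manhattan distance separates: Σwᵢ(|x−xᵢ|+|y−yᵢ|) = Σwᵢ|x−xᵢ| + Σwᵢ|y−yᵢ|, so x and y are optimised independently as 1-D weighted medians.
Total weight W = 237; half = 118.5.
x-coordinate, sorted with cumulative weight:
  x=0 (Gamma, w=45) cum 45
  x=7 (Epsilon, w=80) cum 125  ← median
  x=8 (Delta, w=2) cum 127
  x=17 (Alpha, w=70) cum 197
  x=17 (Beta, w=40) cum 237
⇒ x* = 7
y-coordinate, sorted with cumulative weight:
  y=7 (Gamma, w=45) cum 45
  y=8 (Delta, w=2) cum 47
  y=9 (Alpha, w=70) cum 117
  y=16 (Epsilon, w=80) cum 197  ← median
  y=17 (Beta, w=40) cum 237
⇒ y* = 16

(7, 16)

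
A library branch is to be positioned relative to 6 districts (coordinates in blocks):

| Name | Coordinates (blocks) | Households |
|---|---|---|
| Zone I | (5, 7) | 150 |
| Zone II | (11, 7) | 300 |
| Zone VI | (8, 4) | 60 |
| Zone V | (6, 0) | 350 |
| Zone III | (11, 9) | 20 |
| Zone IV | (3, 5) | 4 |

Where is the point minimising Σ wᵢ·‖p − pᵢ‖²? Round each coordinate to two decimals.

(7.76, 4.06)

The minimiser of Σwᵢ‖p−pᵢ‖² is the weighted centroid p* = (Σwᵢpᵢ)/(Σwᵢ).
Σwᵢ = 884.
Σwᵢxᵢ = 150·5 + 300·11 + 60·8 + 350·6 + 20·11 + 4·3 = 6862.
Σwᵢyᵢ = 150·7 + 300·7 + 60·4 + 350·0 + 20·9 + 4·5 = 3590.
x* = 6862/884 = 7.76, y* = 3590/884 = 4.06.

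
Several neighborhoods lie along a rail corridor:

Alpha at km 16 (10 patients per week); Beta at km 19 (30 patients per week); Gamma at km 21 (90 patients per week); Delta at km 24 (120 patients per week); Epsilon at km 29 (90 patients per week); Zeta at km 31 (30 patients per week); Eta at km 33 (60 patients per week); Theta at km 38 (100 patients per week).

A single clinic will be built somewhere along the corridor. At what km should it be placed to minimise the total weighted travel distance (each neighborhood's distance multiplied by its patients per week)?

x = 29

For a sum of weighted absolute distances on a line, the optimum is the weighted median (not the mean). Total weight W = 530; half-weight = 265.
Sort by position and accumulate weight:
  km 16 (Alpha, w=10) → cum 10
  km 19 (Beta, w=30) → cum 40
  km 21 (Gamma, w=90) → cum 130
  km 24 (Delta, w=120) → cum 250
  km 29 (Epsilon, w=90) → cum 340  ≥ 265 → median here
  km 31 (Zeta, w=30) → cum 370
  km 33 (Eta, w=60) → cum 430
  km 38 (Theta, w=100) → cum 530
Optimal location: km 29.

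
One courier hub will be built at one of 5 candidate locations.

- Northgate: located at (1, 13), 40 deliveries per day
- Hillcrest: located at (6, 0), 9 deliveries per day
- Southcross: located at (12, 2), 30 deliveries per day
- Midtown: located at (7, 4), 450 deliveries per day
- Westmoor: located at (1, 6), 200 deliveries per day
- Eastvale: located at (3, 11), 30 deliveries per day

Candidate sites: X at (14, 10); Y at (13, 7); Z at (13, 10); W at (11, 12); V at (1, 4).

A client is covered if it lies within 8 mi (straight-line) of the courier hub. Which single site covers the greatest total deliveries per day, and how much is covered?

V, covering 689

Coverage radius r = 8 mi; a point is covered iff (Δx)²+(Δy)² ≤ 8² = 64.
  X (14, 10): covers {none} → 0
  Y (13, 7): covers {Southcross, Midtown} → 480
  Z (13, 10): covers {none} → 0
  W (11, 12): covers {none} → 0
  V (1, 4): covers {Hillcrest, Midtown, Westmoor, Eastvale} → 689
Maximum coverage at V: 689 deliveries per day.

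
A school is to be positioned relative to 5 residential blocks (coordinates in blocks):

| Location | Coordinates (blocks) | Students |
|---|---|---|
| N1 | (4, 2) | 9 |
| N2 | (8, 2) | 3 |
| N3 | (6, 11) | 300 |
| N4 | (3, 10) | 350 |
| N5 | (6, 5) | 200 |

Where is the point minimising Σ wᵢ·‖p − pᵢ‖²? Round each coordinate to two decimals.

(4.77, 9.08)

The minimiser of Σwᵢ‖p−pᵢ‖² is the weighted centroid p* = (Σwᵢpᵢ)/(Σwᵢ).
Σwᵢ = 862.
Σwᵢxᵢ = 9·4 + 3·8 + 300·6 + 350·3 + 200·6 = 4110.
Σwᵢyᵢ = 9·2 + 3·2 + 300·11 + 350·10 + 200·5 = 7824.
x* = 4110/862 = 4.77, y* = 7824/862 = 9.08.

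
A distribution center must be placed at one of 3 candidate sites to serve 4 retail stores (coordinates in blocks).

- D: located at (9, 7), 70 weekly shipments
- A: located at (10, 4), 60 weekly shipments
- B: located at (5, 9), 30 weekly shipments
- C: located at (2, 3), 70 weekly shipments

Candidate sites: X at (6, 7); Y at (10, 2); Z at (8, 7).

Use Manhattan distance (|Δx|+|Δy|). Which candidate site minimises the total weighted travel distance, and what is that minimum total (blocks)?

Z, total 1220 blocks

Total weighted distance at each candidate:
  X (6, 7): total = 1280
  Y (10, 2): total = 1530
  Z (8, 7): total = 1220
Minimum is at Z with total 1220 blocks.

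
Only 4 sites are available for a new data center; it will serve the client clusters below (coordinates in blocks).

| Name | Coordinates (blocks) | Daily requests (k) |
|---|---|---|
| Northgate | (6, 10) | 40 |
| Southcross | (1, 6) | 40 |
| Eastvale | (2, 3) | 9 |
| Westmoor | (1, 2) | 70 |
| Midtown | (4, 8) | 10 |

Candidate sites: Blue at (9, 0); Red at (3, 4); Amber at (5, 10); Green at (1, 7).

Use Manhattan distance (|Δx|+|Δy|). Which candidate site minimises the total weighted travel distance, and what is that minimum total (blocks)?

Total weighted distance at each candidate:
  Blue (9, 0): total = 2000
  Red (3, 4): total = 868
  Amber (5, 10): total = 1320
  Green (1, 7): total = 795
Minimum is at Green with total 795 blocks.

Green, total 795 blocks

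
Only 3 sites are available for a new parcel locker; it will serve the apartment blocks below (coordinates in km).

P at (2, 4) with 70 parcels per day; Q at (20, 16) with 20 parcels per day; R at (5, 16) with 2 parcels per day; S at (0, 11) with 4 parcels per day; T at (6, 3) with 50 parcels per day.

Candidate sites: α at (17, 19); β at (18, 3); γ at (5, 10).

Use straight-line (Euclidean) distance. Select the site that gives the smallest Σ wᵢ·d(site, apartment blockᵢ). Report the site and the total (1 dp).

Total weighted distance at each candidate:
  α (17, 19): total = 2640.5
  β (18, 3): total = 2100.8
  γ (5, 10): total = 1178.6
Minimum is at γ with total 1178.6 km.

γ, total 1178.6 km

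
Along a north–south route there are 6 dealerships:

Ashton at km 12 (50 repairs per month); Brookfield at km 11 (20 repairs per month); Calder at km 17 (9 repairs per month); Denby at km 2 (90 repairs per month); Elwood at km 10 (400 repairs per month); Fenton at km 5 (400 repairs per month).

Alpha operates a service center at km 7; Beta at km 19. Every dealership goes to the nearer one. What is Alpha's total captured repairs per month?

The indifferent point is the midpoint (7+19)/2 = 13; dealerships left of it (closer to Alpha at 7) go to Alpha, those right go to Beta.
  Denby at 2 (w=90) → Alpha
  Fenton at 5 (w=400) → Alpha
  Elwood at 10 (w=400) → Alpha
  Brookfield at 11 (w=20) → Alpha
  Ashton at 12 (w=50) → Alpha
  Calder at 17 (w=9) → Beta
Alpha captures 960; Beta captures 9.

960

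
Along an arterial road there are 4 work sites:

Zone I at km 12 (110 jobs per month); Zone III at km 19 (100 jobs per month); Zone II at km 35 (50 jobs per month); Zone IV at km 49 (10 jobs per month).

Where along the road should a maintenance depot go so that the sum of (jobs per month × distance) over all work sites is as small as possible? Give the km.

For a sum of weighted absolute distances on a line, the optimum is the weighted median (not the mean). Total weight W = 270; half-weight = 135.
Sort by position and accumulate weight:
  km 12 (Zone I, w=110) → cum 110
  km 19 (Zone III, w=100) → cum 210  ≥ 135 → median here
  km 35 (Zone II, w=50) → cum 260
  km 49 (Zone IV, w=10) → cum 270
Optimal location: km 19.

x = 19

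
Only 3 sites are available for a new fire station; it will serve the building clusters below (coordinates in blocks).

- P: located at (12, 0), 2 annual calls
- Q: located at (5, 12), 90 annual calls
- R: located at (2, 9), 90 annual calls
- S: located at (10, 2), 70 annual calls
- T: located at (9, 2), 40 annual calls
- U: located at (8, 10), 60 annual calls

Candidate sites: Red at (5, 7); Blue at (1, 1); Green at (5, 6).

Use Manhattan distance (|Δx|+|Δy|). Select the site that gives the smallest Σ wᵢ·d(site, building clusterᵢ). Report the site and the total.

Red, total 2348 blocks

Total weighted distance at each candidate:
  Red (5, 7): total = 2348
  Blue (1, 1): total = 4204
  Green (5, 6): total = 2476
Minimum is at Red with total 2348 blocks.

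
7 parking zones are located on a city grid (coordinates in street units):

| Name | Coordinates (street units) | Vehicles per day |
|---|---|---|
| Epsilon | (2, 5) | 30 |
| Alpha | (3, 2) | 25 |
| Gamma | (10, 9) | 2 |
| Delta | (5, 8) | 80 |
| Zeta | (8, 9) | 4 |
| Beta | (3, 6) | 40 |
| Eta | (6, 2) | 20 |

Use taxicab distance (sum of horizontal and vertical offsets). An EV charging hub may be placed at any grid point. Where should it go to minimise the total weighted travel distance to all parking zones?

Manhattan distance separates: Σwᵢ(|x−xᵢ|+|y−yᵢ|) = Σwᵢ|x−xᵢ| + Σwᵢ|y−yᵢ|, so x and y are optimised independently as 1-D weighted medians.
Total weight W = 201; half = 100.5.
x-coordinate, sorted with cumulative weight:
  x=2 (Epsilon, w=30) cum 30
  x=3 (Alpha, w=25) cum 55
  x=3 (Beta, w=40) cum 95
  x=5 (Delta, w=80) cum 175  ← median
  x=6 (Eta, w=20) cum 195
  x=8 (Zeta, w=4) cum 199
  x=10 (Gamma, w=2) cum 201
⇒ x* = 5
y-coordinate, sorted with cumulative weight:
  y=2 (Alpha, w=25) cum 25
  y=2 (Eta, w=20) cum 45
  y=5 (Epsilon, w=30) cum 75
  y=6 (Beta, w=40) cum 115  ← median
  y=8 (Delta, w=80) cum 195
  y=9 (Gamma, w=2) cum 197
  y=9 (Zeta, w=4) cum 201
⇒ y* = 6

(5, 6)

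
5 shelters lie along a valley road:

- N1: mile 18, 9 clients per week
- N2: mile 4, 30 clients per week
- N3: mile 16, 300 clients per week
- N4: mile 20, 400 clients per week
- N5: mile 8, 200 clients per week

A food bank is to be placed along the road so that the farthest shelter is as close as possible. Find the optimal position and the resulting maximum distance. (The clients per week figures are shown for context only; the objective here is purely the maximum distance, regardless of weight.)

The 1-center on a line is the midpoint of the two extreme points: leftmost at 4, rightmost at 20.
Optimal location = (4 + 20)/2 = 12; maximum distance = (20 − 4)/2 = 8.

location 12, max distance 8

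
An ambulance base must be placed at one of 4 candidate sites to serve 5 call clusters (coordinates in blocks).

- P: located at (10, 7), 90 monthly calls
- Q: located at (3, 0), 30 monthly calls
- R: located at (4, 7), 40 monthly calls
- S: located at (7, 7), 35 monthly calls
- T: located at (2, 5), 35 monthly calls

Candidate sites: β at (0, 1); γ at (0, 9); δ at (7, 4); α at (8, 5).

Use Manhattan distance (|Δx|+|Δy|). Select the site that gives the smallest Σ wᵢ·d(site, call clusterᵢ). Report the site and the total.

Total weighted distance at each candidate:
  β (0, 1): total = 2625
  γ (0, 9): total = 2205
  δ (7, 4): total = 1335
  α (8, 5): total = 1215
Minimum is at α with total 1215 blocks.

α, total 1215 blocks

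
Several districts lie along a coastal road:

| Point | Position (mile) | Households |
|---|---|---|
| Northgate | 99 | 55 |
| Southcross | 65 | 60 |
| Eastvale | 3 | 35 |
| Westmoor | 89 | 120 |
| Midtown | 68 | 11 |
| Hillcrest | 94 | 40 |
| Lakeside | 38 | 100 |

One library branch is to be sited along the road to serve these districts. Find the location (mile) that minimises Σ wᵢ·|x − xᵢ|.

x = 89

For a sum of weighted absolute distances on a line, the optimum is the weighted median (not the mean). Total weight W = 421; half-weight = 210.5.
Sort by position and accumulate weight:
  mile 3 (Eastvale, w=35) → cum 35
  mile 38 (Lakeside, w=100) → cum 135
  mile 65 (Southcross, w=60) → cum 195
  mile 68 (Midtown, w=11) → cum 206
  mile 89 (Westmoor, w=120) → cum 326  ≥ 210.5 → median here
  mile 94 (Hillcrest, w=40) → cum 366
  mile 99 (Northgate, w=55) → cum 421
Optimal location: mile 89.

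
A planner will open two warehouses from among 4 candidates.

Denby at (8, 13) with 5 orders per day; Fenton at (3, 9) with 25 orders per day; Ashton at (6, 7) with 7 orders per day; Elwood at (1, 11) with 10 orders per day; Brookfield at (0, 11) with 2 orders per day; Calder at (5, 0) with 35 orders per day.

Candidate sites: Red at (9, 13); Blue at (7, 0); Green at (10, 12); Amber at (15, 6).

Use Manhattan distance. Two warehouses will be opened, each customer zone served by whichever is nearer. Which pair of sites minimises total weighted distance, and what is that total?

Evaluate every pair (each demand assigned to the nearer of the two):
  {Red, Blue}: total = 503
  {Blue, Green}: total = 513
  {Blue, Amber}: total = 727
  {Red, Amber}: total = 1000
  {Green, Amber}: total = 1010
  {Red, Green}: total = 1035
Best pair: {Red, Blue} with total 503.

{Red, Blue}, total 503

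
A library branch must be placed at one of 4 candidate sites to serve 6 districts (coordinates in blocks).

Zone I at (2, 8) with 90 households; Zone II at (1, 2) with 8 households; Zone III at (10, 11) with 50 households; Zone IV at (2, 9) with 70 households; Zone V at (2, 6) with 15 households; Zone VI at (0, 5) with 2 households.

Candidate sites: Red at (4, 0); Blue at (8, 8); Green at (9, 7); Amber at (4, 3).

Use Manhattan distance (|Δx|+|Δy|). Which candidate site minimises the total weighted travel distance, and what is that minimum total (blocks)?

Blue, total 1526 blocks

Total weighted distance at each candidate:
  Red (4, 0): total = 2698
  Blue (8, 8): total = 1526
  Green (9, 7): total = 1846
  Amber (4, 3): total = 2009
Minimum is at Blue with total 1526 blocks.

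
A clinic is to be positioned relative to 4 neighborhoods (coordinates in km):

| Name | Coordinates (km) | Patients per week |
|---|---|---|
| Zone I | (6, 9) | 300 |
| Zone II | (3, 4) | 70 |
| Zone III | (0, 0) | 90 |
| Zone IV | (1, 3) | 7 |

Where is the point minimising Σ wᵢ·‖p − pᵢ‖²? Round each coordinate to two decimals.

The minimiser of Σwᵢ‖p−pᵢ‖² is the weighted centroid p* = (Σwᵢpᵢ)/(Σwᵢ).
Σwᵢ = 467.
Σwᵢxᵢ = 300·6 + 70·3 + 90·0 + 7·1 = 2017.
Σwᵢyᵢ = 300·9 + 70·4 + 90·0 + 7·3 = 3001.
x* = 2017/467 = 4.32, y* = 3001/467 = 6.43.

(4.32, 6.43)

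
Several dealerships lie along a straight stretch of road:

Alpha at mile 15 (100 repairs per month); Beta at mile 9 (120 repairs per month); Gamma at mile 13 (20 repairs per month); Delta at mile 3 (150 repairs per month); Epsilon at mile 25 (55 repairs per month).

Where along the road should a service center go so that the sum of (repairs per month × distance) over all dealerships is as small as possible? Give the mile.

For a sum of weighted absolute distances on a line, the optimum is the weighted median (not the mean). Total weight W = 445; half-weight = 222.5.
Sort by position and accumulate weight:
  mile 3 (Delta, w=150) → cum 150
  mile 9 (Beta, w=120) → cum 270  ≥ 222.5 → median here
  mile 13 (Gamma, w=20) → cum 290
  mile 15 (Alpha, w=100) → cum 390
  mile 25 (Epsilon, w=55) → cum 445
Optimal location: mile 9.

x = 9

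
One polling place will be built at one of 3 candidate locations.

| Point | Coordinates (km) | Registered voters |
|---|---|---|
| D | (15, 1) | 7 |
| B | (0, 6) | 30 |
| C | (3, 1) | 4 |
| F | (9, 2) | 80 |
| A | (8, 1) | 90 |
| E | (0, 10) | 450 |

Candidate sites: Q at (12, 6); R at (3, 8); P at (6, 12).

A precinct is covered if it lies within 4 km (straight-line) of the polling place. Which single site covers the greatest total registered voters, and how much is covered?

R, covering 480

Coverage radius r = 4 km; a point is covered iff (Δx)²+(Δy)² ≤ 4² = 16.
  Q (12, 6): covers {none} → 0
  R (3, 8): covers {B, E} → 480
  P (6, 12): covers {none} → 0
Maximum coverage at R: 480 registered voters.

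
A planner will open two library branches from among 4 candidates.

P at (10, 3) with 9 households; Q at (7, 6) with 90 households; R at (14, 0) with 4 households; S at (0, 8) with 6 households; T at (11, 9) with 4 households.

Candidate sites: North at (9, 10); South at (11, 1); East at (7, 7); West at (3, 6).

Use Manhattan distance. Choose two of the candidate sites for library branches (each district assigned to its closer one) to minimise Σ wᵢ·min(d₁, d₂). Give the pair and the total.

{South, East}, total 205

Evaluate every pair (each demand assigned to the nearer of the two):
  {South, East}: total = 205
  {East, West}: total = 263
  {North, East}: total = 269
  {South, West}: total = 465
  {North, West}: total = 534
  {North, South}: total = 661
Best pair: {South, East} with total 205.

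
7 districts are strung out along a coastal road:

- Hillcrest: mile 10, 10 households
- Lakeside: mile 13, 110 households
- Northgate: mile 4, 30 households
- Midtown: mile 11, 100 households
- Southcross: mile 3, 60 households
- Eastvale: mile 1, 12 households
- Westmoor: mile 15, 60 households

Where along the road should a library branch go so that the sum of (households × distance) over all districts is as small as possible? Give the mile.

For a sum of weighted absolute distances on a line, the optimum is the weighted median (not the mean). Total weight W = 382; half-weight = 191.
Sort by position and accumulate weight:
  mile 1 (Eastvale, w=12) → cum 12
  mile 3 (Southcross, w=60) → cum 72
  mile 4 (Northgate, w=30) → cum 102
  mile 10 (Hillcrest, w=10) → cum 112
  mile 11 (Midtown, w=100) → cum 212  ≥ 191 → median here
  mile 13 (Lakeside, w=110) → cum 322
  mile 15 (Westmoor, w=60) → cum 382
Optimal location: mile 11.

x = 11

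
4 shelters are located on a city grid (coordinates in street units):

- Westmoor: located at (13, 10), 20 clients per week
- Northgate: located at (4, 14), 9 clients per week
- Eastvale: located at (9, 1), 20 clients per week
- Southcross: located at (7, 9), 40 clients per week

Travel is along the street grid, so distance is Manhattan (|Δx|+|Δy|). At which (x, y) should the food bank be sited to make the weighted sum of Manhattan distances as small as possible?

(7, 9)

Manhattan distance separates: Σwᵢ(|x−xᵢ|+|y−yᵢ|) = Σwᵢ|x−xᵢ| + Σwᵢ|y−yᵢ|, so x and y are optimised independently as 1-D weighted medians.
Total weight W = 89; half = 44.5.
x-coordinate, sorted with cumulative weight:
  x=4 (Northgate, w=9) cum 9
  x=7 (Southcross, w=40) cum 49  ← median
  x=9 (Eastvale, w=20) cum 69
  x=13 (Westmoor, w=20) cum 89
⇒ x* = 7
y-coordinate, sorted with cumulative weight:
  y=1 (Eastvale, w=20) cum 20
  y=9 (Southcross, w=40) cum 60  ← median
  y=10 (Westmoor, w=20) cum 80
  y=14 (Northgate, w=9) cum 89
⇒ y* = 9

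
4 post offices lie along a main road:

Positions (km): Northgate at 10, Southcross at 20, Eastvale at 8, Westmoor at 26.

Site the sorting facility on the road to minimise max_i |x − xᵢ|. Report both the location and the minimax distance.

location 17, max distance 9

The 1-center on a line is the midpoint of the two extreme points: leftmost at 8, rightmost at 26.
Optimal location = (8 + 26)/2 = 17; maximum distance = (26 − 8)/2 = 9.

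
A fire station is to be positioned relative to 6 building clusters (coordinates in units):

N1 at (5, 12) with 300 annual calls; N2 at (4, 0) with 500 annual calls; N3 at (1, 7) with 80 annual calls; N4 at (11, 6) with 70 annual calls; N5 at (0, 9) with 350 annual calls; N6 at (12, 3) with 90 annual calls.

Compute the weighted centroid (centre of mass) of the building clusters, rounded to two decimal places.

(3.91, 5.76)

The minimiser of Σwᵢ‖p−pᵢ‖² is the weighted centroid p* = (Σwᵢpᵢ)/(Σwᵢ).
Σwᵢ = 1390.
Σwᵢxᵢ = 300·5 + 500·4 + 80·1 + 70·11 + 350·0 + 90·12 = 5430.
Σwᵢyᵢ = 300·12 + 500·0 + 80·7 + 70·6 + 350·9 + 90·3 = 8000.
x* = 5430/1390 = 3.91, y* = 8000/1390 = 5.76.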